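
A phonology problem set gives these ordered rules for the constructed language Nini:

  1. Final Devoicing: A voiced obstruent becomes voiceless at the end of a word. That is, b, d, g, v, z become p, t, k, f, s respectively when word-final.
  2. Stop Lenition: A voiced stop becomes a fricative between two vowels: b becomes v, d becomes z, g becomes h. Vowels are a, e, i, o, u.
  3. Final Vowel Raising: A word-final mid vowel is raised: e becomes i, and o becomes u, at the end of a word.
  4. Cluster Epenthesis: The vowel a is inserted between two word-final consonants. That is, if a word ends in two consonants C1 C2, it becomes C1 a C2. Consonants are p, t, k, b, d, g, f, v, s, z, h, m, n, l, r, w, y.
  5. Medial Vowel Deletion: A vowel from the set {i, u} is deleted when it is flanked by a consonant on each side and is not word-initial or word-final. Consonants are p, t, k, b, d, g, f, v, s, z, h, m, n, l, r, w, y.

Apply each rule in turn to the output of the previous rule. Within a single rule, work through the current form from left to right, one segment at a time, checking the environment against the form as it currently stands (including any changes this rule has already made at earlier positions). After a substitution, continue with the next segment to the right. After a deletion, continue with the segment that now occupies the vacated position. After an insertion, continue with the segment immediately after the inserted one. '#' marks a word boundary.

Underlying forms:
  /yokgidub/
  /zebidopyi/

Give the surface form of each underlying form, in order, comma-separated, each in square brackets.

[yokgzp], [zevzopyi]

/yokgidub/:
  1 Final Devoicing: [yokgidub] → [yokgidup]
  2 Stop Lenition: [yokgidup] → [yokgizup]
  3 Final Vowel Raising: no change — [yokgizup]
  4 Cluster Epenthesis: no change — [yokgizup]
  5 Medial Vowel Deletion: [yokgizup] → [yokgzp]
/zebidopyi/:
  1 Final Devoicing: no change — [zebidopyi]
  2 Stop Lenition: [zebidopyi] → [zevizopyi]
  3 Final Vowel Raising: no change — [zevizopyi]
  4 Cluster Epenthesis: no change — [zevizopyi]
  5 Medial Vowel Deletion: [zevizopyi] → [zevzopyi]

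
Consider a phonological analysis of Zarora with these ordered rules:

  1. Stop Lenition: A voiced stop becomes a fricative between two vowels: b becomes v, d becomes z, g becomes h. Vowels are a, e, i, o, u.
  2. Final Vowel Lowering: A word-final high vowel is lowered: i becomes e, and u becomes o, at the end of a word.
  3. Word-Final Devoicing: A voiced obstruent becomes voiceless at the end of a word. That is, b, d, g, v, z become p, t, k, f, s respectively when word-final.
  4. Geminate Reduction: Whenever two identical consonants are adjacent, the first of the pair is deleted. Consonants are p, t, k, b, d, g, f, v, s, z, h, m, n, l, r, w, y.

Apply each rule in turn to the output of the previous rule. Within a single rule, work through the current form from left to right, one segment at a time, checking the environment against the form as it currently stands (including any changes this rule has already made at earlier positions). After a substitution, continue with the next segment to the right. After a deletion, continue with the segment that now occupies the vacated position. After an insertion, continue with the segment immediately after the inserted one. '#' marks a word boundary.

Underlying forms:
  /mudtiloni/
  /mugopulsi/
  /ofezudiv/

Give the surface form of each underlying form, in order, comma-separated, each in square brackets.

[mudtilone], [muhopulse], [ofezuzif]

/mudtiloni/:
  1 Stop Lenition: no change — [mudtiloni]
  2 Final Vowel Lowering: [mudtiloni] → [mudtilone]
  3 Word-Final Devoicing: no change — [mudtilone]
  4 Geminate Reduction: no change — [mudtilone]
/mugopulsi/:
  1 Stop Lenition: [mugopulsi] → [muhopulsi]
  2 Final Vowel Lowering: [muhopulsi] → [muhopulse]
  3 Word-Final Devoicing: no change — [muhopulse]
  4 Geminate Reduction: no change — [muhopulse]
/ofezudiv/:
  1 Stop Lenition: [ofezudiv] → [ofezuziv]
  2 Final Vowel Lowering: no change — [ofezuziv]
  3 Word-Final Devoicing: [ofezuziv] → [ofezuzif]
  4 Geminate Reduction: no change — [ofezuzif]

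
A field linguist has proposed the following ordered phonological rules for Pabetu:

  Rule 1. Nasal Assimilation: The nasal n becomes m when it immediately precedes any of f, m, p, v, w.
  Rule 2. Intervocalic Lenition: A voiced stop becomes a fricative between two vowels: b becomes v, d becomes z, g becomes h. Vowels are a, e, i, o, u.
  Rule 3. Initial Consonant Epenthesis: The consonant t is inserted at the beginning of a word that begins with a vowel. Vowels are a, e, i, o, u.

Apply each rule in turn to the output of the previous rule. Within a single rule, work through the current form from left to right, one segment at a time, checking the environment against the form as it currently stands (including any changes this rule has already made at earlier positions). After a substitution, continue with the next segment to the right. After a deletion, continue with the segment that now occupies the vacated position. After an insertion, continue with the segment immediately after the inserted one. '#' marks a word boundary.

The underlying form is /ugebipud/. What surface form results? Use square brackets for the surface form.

[tuhevipud]

Rule 1 Nasal Assimilation: no change — [ugebipud]
Rule 2 Intervocalic Lenition: [ugebipud] → [uhevipud]
Rule 3 Initial Consonant Epenthesis: [uhevipud] → [tuhevipud]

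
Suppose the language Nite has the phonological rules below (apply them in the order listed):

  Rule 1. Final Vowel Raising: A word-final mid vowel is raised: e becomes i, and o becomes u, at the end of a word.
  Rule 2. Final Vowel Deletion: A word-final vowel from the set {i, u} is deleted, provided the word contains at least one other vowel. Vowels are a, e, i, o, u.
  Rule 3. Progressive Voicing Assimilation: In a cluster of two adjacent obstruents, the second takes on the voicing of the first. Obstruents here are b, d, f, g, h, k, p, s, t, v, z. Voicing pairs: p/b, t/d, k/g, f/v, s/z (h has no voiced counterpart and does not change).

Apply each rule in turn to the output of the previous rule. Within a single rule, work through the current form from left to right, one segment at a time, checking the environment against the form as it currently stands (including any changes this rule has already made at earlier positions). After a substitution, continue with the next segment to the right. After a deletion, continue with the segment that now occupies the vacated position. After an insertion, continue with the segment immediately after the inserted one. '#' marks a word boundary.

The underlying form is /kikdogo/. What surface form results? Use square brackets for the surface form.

Rule 1 Final Vowel Raising: [kikdogo] → [kikdogu]
Rule 2 Final Vowel Deletion: [kikdogu] → [kikdog]
Rule 3 Progressive Voicing Assimilation: [kikdog] → [kiktog]

[kiktog]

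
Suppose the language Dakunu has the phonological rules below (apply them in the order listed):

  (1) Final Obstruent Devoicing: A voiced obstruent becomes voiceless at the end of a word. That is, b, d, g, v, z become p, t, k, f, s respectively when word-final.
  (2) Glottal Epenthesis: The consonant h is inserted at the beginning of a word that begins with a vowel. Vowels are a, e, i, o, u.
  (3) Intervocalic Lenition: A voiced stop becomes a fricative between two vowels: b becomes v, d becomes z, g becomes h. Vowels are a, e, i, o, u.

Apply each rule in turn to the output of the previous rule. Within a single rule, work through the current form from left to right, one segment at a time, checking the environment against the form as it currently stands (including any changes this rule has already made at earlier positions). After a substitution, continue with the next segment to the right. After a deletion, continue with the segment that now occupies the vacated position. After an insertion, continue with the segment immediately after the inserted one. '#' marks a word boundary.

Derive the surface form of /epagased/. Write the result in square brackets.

(1) Final Obstruent Devoicing: [epagased] → [epagaset]
(2) Glottal Epenthesis: [epagaset] → [hepagaset]
(3) Intervocalic Lenition: [hepagaset] → [hepahaset]

[hepahaset]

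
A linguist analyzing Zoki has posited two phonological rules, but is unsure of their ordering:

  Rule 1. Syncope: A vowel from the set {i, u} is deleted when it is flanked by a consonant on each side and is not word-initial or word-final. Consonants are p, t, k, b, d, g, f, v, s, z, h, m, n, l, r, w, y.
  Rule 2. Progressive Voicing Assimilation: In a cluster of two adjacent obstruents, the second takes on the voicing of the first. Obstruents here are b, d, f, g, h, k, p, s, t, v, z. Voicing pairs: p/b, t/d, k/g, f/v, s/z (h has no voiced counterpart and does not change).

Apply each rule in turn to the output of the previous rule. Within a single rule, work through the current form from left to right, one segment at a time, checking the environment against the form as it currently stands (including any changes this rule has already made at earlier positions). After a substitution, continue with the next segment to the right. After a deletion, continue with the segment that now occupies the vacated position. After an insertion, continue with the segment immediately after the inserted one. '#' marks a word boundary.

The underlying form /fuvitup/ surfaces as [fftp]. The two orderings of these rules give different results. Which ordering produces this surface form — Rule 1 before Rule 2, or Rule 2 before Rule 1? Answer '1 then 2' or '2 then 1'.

Order 1 then 2:
  1 Syncope: [fuvitup] → [fvtp]
  2 Progressive Voicing Assimilation: [fvtp] → [fftp]
  result: [fftp]
Order 2 then 1:
  2 Progressive Voicing Assimilation: no change — [fuvitup]
  1 Syncope: [fuvitup] → [fvtp]
  result: [fvtp]

1 then 2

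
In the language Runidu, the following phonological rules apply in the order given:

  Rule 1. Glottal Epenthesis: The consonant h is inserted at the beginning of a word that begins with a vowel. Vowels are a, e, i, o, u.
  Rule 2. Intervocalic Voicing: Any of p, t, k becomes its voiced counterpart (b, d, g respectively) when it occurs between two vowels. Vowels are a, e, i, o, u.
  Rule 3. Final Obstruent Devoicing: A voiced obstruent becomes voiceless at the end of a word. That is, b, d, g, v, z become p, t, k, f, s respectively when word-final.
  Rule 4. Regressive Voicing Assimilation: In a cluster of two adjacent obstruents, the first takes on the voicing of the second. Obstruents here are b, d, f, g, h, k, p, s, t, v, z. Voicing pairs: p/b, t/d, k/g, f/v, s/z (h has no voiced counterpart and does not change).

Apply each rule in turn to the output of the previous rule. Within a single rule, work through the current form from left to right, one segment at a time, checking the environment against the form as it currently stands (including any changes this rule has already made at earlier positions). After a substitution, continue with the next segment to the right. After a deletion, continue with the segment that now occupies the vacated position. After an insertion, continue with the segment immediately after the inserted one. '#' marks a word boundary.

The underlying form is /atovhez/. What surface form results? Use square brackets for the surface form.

Rule 1 Glottal Epenthesis: [atovhez] → [hatovhez]
Rule 2 Intervocalic Voicing: [hatovhez] → [hadovhez]
Rule 3 Final Obstruent Devoicing: [hadovhez] → [hadovhes]
Rule 4 Regressive Voicing Assimilation: [hadovhes] → [hadofhes]

[hadofhes]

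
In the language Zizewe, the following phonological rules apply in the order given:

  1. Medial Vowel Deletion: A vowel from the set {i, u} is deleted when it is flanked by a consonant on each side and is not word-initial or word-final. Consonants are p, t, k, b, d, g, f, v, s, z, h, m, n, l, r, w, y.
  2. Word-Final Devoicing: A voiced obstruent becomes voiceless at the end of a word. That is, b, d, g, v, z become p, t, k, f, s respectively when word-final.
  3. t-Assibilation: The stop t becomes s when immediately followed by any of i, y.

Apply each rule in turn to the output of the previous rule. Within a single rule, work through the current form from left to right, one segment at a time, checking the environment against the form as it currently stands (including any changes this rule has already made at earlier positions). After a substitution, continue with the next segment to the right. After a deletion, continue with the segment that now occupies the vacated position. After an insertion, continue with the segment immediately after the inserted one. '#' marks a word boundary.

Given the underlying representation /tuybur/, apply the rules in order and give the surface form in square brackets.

1 Medial Vowel Deletion: [tuybur] → [tybr]
2 Word-Final Devoicing: no change — [tybr]
3 t-Assibilation: [tybr] → [sybr]

[sybr]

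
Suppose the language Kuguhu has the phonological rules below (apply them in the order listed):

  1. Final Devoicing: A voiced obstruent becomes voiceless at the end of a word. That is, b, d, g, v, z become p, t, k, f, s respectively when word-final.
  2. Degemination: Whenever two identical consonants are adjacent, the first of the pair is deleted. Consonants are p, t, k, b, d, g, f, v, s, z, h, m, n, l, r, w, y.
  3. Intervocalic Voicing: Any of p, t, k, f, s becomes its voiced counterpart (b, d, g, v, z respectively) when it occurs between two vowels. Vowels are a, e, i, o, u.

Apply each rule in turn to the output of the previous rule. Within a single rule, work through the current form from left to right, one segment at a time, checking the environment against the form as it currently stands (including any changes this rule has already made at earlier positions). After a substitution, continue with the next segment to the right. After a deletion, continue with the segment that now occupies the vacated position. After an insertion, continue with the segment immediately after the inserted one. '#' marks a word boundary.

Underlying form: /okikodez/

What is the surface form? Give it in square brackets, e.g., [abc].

[ogigodes]

1 Final Devoicing: [okikodez] → [okikodes]
2 Degemination: no change — [okikodes]
3 Intervocalic Voicing: [okikodes] → [ogigodes]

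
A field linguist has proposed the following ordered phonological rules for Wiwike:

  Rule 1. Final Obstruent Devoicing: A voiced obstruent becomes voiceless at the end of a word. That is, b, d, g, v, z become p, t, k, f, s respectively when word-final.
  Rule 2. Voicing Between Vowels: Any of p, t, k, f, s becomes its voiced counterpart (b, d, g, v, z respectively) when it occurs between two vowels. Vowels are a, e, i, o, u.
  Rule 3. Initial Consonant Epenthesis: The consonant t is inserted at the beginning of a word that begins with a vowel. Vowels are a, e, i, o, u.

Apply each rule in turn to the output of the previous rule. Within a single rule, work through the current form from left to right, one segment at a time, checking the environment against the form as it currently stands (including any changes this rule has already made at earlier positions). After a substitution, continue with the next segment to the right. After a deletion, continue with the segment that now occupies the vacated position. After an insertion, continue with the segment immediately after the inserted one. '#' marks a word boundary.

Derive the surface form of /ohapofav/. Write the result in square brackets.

[tohabovaf]

Rule 1 Final Obstruent Devoicing: [ohapofav] → [ohapofaf]
Rule 2 Voicing Between Vowels: [ohapofaf] → [ohabovaf]
Rule 3 Initial Consonant Epenthesis: [ohabovaf] → [tohabovaf]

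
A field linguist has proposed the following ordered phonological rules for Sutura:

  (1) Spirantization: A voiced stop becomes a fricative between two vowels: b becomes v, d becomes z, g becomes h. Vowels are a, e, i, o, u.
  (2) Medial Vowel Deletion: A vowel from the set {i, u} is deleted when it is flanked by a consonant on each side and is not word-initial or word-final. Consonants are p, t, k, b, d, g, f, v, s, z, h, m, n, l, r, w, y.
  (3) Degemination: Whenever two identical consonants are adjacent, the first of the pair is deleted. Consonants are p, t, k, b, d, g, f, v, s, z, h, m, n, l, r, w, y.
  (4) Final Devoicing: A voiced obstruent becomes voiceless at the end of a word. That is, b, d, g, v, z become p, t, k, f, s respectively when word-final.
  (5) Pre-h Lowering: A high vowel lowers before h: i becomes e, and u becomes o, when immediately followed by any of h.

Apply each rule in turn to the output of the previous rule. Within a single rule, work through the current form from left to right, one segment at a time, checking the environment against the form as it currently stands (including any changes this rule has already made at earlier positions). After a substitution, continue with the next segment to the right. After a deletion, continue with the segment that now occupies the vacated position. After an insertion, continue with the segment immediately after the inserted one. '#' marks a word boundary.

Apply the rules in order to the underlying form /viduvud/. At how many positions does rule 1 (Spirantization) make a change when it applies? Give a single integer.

(1) Spirantization: [viduvud] → [vizuvud]
(2) Medial Vowel Deletion: [vizuvud] → [vzvd]
(3) Degemination: no change — [vzvd]
(4) Final Devoicing: [vzvd] → [vzvt]
(5) Pre-h Lowering: no change — [vzvt]
Rule 1 changed 1 position(s).

1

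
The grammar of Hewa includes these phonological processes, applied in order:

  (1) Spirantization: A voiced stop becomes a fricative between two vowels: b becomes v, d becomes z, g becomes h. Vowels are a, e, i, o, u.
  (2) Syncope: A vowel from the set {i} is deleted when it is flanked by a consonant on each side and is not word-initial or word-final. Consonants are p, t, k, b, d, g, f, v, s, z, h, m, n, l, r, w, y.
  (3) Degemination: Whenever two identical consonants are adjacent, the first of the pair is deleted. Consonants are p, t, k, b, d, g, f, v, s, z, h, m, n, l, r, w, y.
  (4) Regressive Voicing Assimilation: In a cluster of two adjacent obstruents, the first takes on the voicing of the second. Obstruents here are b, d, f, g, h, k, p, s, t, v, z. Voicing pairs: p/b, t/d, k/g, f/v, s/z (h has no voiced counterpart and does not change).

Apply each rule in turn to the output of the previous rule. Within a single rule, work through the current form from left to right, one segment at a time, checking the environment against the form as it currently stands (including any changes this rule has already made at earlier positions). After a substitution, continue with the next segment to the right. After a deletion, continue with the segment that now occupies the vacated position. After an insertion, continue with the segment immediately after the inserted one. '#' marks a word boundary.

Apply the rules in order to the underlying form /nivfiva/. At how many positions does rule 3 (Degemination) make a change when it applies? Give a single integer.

(1) Spirantization: no change — [nivfiva]
(2) Syncope: [nivfiva] → [nvfva]
(3) Degemination: no change — [nvfva]
(4) Regressive Voicing Assimilation: [nvfva] → [nfvva]
Rule 3 changed 0 position(s).

0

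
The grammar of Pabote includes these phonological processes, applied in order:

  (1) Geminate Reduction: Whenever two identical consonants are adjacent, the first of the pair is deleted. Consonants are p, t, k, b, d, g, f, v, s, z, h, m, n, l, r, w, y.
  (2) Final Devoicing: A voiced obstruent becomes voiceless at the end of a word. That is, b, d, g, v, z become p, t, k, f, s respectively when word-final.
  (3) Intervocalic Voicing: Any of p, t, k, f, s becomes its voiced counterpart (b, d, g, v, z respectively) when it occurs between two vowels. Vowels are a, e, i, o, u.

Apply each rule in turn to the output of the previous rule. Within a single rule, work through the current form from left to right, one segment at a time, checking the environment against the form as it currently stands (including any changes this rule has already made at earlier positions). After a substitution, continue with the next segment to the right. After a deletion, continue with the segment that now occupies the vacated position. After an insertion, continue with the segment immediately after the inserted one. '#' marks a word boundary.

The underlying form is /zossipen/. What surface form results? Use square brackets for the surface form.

(1) Geminate Reduction: [zossipen] → [zosipen]
(2) Final Devoicing: no change — [zosipen]
(3) Intervocalic Voicing: [zosipen] → [zoziben]

[zoziben]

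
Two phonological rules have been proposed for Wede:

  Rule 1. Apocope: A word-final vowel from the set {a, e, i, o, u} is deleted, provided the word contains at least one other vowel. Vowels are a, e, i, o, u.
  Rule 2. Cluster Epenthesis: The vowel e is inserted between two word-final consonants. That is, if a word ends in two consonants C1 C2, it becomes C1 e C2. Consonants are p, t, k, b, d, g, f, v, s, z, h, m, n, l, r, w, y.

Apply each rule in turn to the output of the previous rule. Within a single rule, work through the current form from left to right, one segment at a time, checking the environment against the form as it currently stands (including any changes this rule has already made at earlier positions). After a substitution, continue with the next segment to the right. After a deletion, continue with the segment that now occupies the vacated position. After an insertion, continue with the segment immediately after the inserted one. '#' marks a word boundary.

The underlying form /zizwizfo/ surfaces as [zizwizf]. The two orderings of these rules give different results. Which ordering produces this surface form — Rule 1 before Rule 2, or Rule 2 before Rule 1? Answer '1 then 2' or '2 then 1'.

2 then 1

Order 1 then 2:
  1 Apocope: [zizwizfo] → [zizwizf]
  2 Cluster Epenthesis: [zizwizf] → [zizwizef]
  result: [zizwizef]
Order 2 then 1:
  2 Cluster Epenthesis: no change — [zizwizfo]
  1 Apocope: [zizwizfo] → [zizwizf]
  result: [zizwizf]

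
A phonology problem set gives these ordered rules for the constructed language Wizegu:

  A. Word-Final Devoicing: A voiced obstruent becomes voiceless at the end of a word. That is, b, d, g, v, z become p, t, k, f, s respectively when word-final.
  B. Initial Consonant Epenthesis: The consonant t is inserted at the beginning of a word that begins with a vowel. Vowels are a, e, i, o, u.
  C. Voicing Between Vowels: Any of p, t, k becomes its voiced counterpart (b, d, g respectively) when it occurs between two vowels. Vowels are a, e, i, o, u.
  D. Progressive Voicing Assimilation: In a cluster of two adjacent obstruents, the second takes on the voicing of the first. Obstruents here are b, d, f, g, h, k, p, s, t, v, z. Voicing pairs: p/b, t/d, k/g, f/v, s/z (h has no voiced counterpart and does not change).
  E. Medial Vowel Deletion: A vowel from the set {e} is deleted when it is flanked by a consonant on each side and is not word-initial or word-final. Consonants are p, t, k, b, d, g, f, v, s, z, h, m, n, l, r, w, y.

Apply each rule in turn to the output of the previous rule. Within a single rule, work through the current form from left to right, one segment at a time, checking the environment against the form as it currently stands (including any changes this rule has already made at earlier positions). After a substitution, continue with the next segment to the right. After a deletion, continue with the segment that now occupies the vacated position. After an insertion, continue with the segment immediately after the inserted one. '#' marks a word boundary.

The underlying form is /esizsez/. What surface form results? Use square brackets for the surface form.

A Word-Final Devoicing: [esizsez] → [esizses]
B Initial Consonant Epenthesis: [esizses] → [tesizses]
C Voicing Between Vowels: no change — [tesizses]
D Progressive Voicing Assimilation: [tesizses] → [tesizzes]
E Medial Vowel Deletion: [tesizzes] → [tsizzs]

[tsizzs]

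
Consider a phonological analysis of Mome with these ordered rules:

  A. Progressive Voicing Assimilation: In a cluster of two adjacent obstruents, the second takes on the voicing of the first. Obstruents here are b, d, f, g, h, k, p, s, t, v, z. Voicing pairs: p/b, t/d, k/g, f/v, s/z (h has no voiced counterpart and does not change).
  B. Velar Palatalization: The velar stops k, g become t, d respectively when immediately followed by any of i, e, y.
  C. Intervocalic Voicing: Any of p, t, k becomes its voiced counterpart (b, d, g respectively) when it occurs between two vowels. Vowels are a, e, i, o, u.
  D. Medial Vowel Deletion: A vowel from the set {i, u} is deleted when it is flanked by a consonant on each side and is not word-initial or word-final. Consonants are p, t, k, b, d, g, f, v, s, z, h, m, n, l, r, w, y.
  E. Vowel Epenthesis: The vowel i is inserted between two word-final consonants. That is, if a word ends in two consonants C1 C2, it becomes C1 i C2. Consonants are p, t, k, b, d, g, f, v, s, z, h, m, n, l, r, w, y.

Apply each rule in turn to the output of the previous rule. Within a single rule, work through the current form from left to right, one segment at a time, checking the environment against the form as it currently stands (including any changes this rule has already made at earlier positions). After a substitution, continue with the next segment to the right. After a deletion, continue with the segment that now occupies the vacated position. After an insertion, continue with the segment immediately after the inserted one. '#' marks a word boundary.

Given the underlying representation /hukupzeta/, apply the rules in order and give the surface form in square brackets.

A Progressive Voicing Assimilation: [hukupzeta] → [hukupseta]
B Velar Palatalization: no change — [hukupseta]
C Intervocalic Voicing: [hukupseta] → [hugupseda]
D Medial Vowel Deletion: [hugupseda] → [hgpseda]
E Vowel Epenthesis: no change — [hgpseda]

[hgpseda]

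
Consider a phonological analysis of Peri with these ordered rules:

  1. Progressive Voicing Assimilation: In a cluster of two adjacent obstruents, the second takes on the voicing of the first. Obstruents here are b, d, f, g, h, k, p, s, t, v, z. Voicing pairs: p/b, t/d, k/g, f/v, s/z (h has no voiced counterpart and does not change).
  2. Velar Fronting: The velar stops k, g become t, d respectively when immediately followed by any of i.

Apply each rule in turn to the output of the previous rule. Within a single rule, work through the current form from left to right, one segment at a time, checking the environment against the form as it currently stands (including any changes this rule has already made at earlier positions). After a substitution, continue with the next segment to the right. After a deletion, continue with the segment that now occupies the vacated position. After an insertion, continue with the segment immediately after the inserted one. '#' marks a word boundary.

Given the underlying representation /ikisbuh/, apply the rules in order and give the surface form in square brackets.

1 Progressive Voicing Assimilation: [ikisbuh] → [ikispuh]
2 Velar Fronting: [ikispuh] → [itispuh]

[itispuh]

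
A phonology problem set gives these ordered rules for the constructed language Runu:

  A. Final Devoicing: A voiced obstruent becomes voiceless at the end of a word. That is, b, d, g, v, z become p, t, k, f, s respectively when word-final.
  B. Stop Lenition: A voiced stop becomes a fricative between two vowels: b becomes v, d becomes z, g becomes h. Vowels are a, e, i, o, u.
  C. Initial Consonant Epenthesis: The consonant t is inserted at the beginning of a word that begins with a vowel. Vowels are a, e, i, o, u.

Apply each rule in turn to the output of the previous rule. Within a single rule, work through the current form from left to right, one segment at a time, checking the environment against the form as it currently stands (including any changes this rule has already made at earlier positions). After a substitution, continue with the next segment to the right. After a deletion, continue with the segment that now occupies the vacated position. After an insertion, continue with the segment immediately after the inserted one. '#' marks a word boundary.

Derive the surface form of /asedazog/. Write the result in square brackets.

[tasezazok]

A Final Devoicing: [asedazog] → [asedazok]
B Stop Lenition: [asedazok] → [asezazok]
C Initial Consonant Epenthesis: [asezazok] → [tasezazok]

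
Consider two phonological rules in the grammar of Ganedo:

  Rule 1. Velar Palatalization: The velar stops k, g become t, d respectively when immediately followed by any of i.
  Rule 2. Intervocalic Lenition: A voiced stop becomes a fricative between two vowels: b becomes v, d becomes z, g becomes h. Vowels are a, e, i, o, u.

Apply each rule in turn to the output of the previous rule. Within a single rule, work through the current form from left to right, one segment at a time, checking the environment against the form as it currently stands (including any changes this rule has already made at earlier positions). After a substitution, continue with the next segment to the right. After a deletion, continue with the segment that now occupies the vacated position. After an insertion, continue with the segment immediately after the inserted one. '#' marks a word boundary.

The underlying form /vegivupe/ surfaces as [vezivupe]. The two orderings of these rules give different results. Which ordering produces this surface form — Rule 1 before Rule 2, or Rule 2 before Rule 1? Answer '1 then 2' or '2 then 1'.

1 then 2

Order 1 then 2:
  1 Velar Palatalization: [vegivupe] → [vedivupe]
  2 Intervocalic Lenition: [vedivupe] → [vezivupe]
  result: [vezivupe]
Order 2 then 1:
  2 Intervocalic Lenition: [vegivupe] → [vehivupe]
  1 Velar Palatalization: no change — [vehivupe]
  result: [vehivupe]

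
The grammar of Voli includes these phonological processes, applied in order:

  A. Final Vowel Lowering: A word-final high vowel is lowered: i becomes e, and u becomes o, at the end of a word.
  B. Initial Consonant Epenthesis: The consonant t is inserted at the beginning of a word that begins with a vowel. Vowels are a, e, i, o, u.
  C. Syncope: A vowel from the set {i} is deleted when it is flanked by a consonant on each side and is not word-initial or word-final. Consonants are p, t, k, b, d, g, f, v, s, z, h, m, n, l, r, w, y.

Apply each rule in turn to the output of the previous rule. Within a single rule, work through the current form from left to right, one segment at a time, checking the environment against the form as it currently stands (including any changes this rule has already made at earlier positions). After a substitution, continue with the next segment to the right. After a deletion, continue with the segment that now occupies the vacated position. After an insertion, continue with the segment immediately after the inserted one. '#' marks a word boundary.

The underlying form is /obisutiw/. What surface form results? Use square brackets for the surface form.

A Final Vowel Lowering: no change — [obisutiw]
B Initial Consonant Epenthesis: [obisutiw] → [tobisutiw]
C Syncope: [tobisutiw] → [tobsutw]

[tobsutw]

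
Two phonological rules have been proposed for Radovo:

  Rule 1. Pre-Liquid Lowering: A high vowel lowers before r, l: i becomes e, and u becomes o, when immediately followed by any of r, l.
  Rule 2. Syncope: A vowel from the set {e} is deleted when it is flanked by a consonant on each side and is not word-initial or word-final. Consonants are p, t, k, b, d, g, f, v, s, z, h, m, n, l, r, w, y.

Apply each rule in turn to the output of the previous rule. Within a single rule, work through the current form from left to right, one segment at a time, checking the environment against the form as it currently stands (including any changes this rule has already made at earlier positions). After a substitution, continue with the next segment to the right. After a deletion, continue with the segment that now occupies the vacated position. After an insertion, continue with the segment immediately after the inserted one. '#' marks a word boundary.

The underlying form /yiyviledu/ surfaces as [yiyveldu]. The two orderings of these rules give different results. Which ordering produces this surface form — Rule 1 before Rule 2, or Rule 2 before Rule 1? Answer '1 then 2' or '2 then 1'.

Order 1 then 2:
  1 Pre-Liquid Lowering: [yiyviledu] → [yiyveledu]
  2 Syncope: [yiyveledu] → [yiyvldu]
  result: [yiyvldu]
Order 2 then 1:
  2 Syncope: [yiyviledu] → [yiyvildu]
  1 Pre-Liquid Lowering: [yiyvildu] → [yiyveldu]
  result: [yiyveldu]

2 then 1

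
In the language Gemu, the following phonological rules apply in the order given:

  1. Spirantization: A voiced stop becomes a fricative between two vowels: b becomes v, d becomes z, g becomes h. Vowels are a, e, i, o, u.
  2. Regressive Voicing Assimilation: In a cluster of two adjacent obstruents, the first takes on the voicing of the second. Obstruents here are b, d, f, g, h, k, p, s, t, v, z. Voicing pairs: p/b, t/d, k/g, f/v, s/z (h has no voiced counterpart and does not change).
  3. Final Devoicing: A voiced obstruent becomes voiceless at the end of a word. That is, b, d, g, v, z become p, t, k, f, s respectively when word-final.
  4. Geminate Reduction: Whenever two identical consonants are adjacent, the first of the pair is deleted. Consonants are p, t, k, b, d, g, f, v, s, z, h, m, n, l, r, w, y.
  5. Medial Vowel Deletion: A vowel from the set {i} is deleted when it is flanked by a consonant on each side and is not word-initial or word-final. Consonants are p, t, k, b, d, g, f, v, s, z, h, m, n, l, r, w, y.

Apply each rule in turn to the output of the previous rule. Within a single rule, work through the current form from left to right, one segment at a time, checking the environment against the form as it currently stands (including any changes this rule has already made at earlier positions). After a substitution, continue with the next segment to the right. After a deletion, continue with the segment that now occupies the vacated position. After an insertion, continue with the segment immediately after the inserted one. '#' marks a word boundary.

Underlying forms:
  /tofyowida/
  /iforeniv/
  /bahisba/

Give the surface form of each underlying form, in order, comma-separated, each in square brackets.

[tofyowza], [iforenf], [bahzba]

/tofyowida/:
  1 Spirantization: [tofyowida] → [tofyowiza]
  2 Regressive Voicing Assimilation: no change — [tofyowiza]
  3 Final Devoicing: no change — [tofyowiza]
  4 Geminate Reduction: no change — [tofyowiza]
  5 Medial Vowel Deletion: [tofyowiza] → [tofyowza]
/iforeniv/:
  1 Spirantization: no change — [iforeniv]
  2 Regressive Voicing Assimilation: no change — [iforeniv]
  3 Final Devoicing: [iforeniv] → [iforenif]
  4 Geminate Reduction: no change — [iforenif]
  5 Medial Vowel Deletion: [iforenif] → [iforenf]
/bahisba/:
  1 Spirantization: no change — [bahisba]
  2 Regressive Voicing Assimilation: [bahisba] → [bahizba]
  3 Final Devoicing: no change — [bahizba]
  4 Geminate Reduction: no change — [bahizba]
  5 Medial Vowel Deletion: [bahizba] → [bahzba]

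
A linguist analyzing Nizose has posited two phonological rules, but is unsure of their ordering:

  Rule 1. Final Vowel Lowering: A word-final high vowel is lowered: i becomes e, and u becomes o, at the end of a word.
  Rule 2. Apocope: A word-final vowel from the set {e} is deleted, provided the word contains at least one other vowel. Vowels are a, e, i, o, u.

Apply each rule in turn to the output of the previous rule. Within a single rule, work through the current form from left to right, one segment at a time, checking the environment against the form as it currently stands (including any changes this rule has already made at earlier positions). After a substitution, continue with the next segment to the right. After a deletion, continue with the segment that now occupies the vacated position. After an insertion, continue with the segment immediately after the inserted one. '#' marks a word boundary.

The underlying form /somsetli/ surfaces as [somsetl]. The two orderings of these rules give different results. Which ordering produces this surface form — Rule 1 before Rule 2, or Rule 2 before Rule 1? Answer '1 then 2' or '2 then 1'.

1 then 2

Order 1 then 2:
  1 Final Vowel Lowering: [somsetli] → [somsetle]
  2 Apocope: [somsetle] → [somsetl]
  result: [somsetl]
Order 2 then 1:
  2 Apocope: no change — [somsetli]
  1 Final Vowel Lowering: [somsetli] → [somsetle]
  result: [somsetle]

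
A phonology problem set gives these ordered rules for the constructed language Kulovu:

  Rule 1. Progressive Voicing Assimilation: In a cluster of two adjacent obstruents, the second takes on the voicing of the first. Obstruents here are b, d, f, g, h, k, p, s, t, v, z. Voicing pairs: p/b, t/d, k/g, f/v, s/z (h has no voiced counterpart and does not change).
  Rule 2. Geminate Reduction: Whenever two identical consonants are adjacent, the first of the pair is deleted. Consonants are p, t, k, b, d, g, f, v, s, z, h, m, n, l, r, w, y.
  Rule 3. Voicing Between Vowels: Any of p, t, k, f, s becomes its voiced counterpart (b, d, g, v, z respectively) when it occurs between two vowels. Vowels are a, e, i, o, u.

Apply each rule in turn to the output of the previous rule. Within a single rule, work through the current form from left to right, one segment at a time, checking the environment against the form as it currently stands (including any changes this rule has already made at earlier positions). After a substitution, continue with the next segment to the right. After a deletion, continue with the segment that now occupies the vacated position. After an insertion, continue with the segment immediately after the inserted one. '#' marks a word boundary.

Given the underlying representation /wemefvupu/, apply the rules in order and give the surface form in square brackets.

[wemevubu]

Rule 1 Progressive Voicing Assimilation: [wemefvupu] → [wemeffupu]
Rule 2 Geminate Reduction: [wemeffupu] → [wemefupu]
Rule 3 Voicing Between Vowels: [wemefupu] → [wemevubu]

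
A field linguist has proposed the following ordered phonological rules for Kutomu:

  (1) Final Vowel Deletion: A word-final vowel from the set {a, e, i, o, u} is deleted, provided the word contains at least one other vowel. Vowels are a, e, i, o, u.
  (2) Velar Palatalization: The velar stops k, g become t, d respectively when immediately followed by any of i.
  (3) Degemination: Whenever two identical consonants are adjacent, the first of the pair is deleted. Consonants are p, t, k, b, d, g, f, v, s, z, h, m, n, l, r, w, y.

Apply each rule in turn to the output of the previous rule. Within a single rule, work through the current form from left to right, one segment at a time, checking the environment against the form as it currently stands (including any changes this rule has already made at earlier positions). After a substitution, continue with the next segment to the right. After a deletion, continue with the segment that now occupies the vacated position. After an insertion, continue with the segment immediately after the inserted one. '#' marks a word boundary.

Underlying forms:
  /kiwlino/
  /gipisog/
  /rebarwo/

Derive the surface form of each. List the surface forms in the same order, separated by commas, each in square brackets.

[tiwlin], [dipisog], [rebarw]

/kiwlino/:
  (1) Final Vowel Deletion: [kiwlino] → [kiwlin]
  (2) Velar Palatalization: [kiwlin] → [tiwlin]
  (3) Degemination: no change — [tiwlin]
/gipisog/:
  (1) Final Vowel Deletion: no change — [gipisog]
  (2) Velar Palatalization: [gipisog] → [dipisog]
  (3) Degemination: no change — [dipisog]
/rebarwo/:
  (1) Final Vowel Deletion: [rebarwo] → [rebarw]
  (2) Velar Palatalization: no change — [rebarw]
  (3) Degemination: no change — [rebarw]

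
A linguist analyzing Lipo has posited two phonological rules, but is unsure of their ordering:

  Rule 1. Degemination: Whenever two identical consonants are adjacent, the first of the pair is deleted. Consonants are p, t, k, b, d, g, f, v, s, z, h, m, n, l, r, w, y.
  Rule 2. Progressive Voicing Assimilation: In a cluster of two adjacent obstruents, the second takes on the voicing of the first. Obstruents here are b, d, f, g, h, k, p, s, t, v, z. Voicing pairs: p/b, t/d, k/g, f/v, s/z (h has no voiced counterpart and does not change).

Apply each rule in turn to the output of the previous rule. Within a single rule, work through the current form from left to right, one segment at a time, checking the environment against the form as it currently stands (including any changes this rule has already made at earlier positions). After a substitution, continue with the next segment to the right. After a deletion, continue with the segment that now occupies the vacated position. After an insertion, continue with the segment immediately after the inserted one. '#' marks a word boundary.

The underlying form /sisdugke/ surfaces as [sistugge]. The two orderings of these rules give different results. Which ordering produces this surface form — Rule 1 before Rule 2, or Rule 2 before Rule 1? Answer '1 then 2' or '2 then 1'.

1 then 2

Order 1 then 2:
  1 Degemination: no change — [sisdugke]
  2 Progressive Voicing Assimilation: [sisdugke] → [sistugge]
  result: [sistugge]
Order 2 then 1:
  2 Progressive Voicing Assimilation: [sisdugke] → [sistugge]
  1 Degemination: [sistugge] → [sistuge]
  result: [sistuge]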